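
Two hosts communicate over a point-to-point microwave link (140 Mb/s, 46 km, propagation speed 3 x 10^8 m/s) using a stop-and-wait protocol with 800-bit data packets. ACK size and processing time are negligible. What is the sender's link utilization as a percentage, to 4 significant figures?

t_tx = L/R = 800/140000000 = 5.71429e-06 s.
t_prop = 46000/300000000 = 0.000153333 s; RTT = 0.000306667 s.
Cycle = t_tx + RTT = 0.000312381 s.
Utilization = t_tx / cycle = 5.71429e-06/0.000312381 = 1.829 %.

1.829 %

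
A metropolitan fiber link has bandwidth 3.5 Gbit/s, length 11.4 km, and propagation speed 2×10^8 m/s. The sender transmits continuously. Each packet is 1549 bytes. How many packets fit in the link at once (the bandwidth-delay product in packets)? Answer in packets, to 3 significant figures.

16.1 packets

Propagation delay = 11400 / 200000000 = 5.7e-05 s.
BDP = R × t_prop = 3500000000 × 5.7e-05 = 199500 bits.
In packets of 12392 bits: 16.1 packets.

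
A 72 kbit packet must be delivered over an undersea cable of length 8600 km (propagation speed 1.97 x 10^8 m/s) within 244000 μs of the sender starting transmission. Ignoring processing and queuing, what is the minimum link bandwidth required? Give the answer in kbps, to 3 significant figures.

Propagation delay = 8600000 / 197000000 = 43654.8 μs.
Transmission budget = 244000 − 43654.8 = 200345 μs.
R ≥ L / t_tx = 72000 bits / 0.200345 s = 359 kbps.

359 kbps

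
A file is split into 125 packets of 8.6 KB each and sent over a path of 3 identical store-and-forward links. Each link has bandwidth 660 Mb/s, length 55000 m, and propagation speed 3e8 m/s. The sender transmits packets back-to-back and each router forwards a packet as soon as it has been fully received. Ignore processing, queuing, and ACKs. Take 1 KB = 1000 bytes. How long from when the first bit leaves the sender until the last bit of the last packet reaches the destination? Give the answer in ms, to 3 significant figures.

Per-hop transmission t_tx = L/R = 68800/660000000 = 0.104242 ms.
Per-hop propagation t_prop = 55000/300000000 = 0.183333 ms.
Pipeline fill: first packet needs 3·t_tx to clear all hops; remaining 124 packets each add one t_tx.
Total = (3+125-1)·t_tx + 3·t_prop = 127·0.104242 + 3·0.183333 = 13.8 ms.

13.8 ms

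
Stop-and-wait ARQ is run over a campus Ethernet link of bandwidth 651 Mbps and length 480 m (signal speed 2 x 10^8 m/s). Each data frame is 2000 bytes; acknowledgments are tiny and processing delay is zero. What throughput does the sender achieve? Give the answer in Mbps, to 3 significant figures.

t_tx = L/R = 16000/651000000 = 2.45776e-05 s.
t_prop = 480/200000000 = 2.4e-06 s; RTT = 4.8e-06 s.
Cycle = t_tx + RTT = 2.93776e-05 s.
Throughput = L / cycle = 16000 / 2.93776e-05 = 545 Mbps.

545 Mbps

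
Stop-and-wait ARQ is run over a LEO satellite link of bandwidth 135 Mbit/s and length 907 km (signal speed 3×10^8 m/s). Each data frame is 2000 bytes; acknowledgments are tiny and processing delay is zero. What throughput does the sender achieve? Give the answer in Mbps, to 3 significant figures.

2.60 Mbps

t_tx = L/R = 16000/135000000 = 0.000118519 s.
t_prop = 907000/300000000 = 0.00302333 s; RTT = 0.00604667 s.
Cycle = t_tx + RTT = 0.00616519 s.
Throughput = L / cycle = 16000 / 0.00616519 = 2.60 Mbps.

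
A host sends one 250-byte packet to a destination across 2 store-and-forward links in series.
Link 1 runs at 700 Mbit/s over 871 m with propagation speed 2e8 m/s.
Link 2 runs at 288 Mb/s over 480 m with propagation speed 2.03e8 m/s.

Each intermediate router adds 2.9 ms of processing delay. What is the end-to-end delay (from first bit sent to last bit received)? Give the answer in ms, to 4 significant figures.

2.917 ms

L = 250 × 8 = 2000 bits.
Transmission delays (L/R per hop): 0.00285714, 0.00694444 ms; sum = 0.00980159 ms.
Propagation delays (d/s per hop): 0.004355, 0.00236453 ms; sum = 0.00671953 ms.
Processing at 1 router(s): 1 × 2.9 ms = 2.9 ms.
End-to-end = 2.917 ms.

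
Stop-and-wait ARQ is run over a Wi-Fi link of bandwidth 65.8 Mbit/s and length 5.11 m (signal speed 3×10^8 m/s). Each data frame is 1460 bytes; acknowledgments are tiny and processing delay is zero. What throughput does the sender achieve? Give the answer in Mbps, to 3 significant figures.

65.8 Mbps

t_tx = L/R = 11680/65800000 = 0.000177508 s.
t_prop = 5.11/300000000 = 1.70333e-08 s; RTT = 3.40667e-08 s.
Cycle = t_tx + RTT = 0.000177542 s.
Throughput = L / cycle = 11680 / 0.000177542 = 65.8 Mbps.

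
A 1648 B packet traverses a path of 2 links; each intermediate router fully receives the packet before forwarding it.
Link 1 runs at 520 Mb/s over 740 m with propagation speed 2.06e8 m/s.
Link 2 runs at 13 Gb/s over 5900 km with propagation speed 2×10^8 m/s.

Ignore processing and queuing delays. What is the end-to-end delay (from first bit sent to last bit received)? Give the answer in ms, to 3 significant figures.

29.5 ms

L = 1648 × 8 = 13184 bits.
Transmission delays (L/R per hop): 0.0253538, 0.00101415 ms; sum = 0.026368 ms.
Propagation delays (d/s per hop): 0.00359223, 29.5 ms; sum = 29.5036 ms.
End-to-end = 29.5 ms.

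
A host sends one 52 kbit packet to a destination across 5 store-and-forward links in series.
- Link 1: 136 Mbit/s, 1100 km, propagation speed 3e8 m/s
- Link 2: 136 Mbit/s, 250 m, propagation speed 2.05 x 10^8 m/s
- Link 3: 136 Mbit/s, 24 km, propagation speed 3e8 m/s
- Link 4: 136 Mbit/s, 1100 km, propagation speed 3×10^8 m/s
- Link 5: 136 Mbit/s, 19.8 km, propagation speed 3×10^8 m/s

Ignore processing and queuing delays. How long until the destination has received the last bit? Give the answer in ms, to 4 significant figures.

9.392 ms

L = 52000 bits.
Transmission delay per hop = L/R = 52000/136000000 = 0.382353 ms; 5 hops → 1.91176 ms.
Propagation delays (d/s per hop): 3.66667, 0.00121951, 0.08, 3.66667, 0.066 ms; sum = 7.48055 ms.
End-to-end = 9.392 ms.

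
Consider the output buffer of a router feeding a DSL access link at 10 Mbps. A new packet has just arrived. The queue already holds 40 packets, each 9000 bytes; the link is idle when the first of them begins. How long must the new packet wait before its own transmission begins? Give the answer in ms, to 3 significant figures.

288 ms

Each queued packet: L/R = 72000/10000000 = 7.2 ms.
40 queued → 288 ms.
Queuing delay = 288 ms.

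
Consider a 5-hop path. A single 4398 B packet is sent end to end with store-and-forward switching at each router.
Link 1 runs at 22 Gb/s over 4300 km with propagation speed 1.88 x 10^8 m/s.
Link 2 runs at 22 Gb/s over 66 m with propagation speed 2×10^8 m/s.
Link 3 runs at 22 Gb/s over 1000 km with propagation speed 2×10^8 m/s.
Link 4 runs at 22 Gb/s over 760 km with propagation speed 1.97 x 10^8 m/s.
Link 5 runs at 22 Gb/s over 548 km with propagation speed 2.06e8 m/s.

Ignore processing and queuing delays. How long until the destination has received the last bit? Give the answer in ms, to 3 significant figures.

L = 4398 × 8 = 35184 bits.
Transmission delay per hop = L/R = 35184/22000000000 = 0.00159927 ms; 5 hops → 0.00799636 ms.
Propagation delays (d/s per hop): 22.8723, 0.00033, 5, 3.85787, 2.66019 ms; sum = 34.3907 ms.
End-to-end = 34.4 ms.

34.4 ms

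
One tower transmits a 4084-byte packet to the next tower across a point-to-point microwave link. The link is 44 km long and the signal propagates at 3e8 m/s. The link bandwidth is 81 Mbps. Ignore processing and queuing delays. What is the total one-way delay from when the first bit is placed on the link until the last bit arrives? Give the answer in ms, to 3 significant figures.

L = 4084 × 8 = 32672 bits.
Transmission delay = L/R = 32672 / 81000000 = 0.403358 ms.
Propagation delay = d/s = 44000 m / 300000000 m/s = 0.146667 ms.
Total = 0.550 ms.

0.550 ms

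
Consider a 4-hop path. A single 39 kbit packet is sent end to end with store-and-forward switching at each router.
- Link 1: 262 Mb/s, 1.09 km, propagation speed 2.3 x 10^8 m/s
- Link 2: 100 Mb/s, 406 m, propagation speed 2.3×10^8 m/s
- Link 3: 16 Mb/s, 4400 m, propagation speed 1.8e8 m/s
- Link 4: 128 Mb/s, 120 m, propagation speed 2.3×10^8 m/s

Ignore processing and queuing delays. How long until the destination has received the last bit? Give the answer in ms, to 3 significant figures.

L = 39000 bits.
Transmission delays (L/R per hop): 0.148855, 0.39, 2.4375, 0.304688 ms; sum = 3.28104 ms.
Propagation delays (d/s per hop): 0.00473913, 0.00176522, 0.0244444, 0.000521739 ms; sum = 0.0314705 ms.
End-to-end = 3.31 ms.

3.31 ms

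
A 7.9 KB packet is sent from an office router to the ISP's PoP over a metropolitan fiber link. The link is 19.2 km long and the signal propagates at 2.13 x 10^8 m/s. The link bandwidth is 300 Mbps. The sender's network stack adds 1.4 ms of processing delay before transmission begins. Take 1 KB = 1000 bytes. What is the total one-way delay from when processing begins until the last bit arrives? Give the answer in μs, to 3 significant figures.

1700 μs

L = 63200 bits.
Transmission delay = L/R = 63200 / 300000000 = 210.667 μs.
Propagation delay = d/s = 19200 m / 213000000 m/s = 90.1408 μs.
Plus processing delay 1.4 ms = 1400 μs.
Total = 1700 μs.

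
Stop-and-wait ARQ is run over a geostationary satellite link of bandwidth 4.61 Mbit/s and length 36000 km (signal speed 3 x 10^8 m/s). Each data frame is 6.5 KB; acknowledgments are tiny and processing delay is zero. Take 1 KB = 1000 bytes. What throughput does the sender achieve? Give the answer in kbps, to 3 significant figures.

207 kbps

t_tx = L/R = 52000/4610000 = 0.0112798 s.
t_prop = 36000000/300000000 = 0.12 s; RTT = 0.24 s.
Cycle = t_tx + RTT = 0.25128 s.
Throughput = L / cycle = 52000 / 0.25128 = 207 kbps.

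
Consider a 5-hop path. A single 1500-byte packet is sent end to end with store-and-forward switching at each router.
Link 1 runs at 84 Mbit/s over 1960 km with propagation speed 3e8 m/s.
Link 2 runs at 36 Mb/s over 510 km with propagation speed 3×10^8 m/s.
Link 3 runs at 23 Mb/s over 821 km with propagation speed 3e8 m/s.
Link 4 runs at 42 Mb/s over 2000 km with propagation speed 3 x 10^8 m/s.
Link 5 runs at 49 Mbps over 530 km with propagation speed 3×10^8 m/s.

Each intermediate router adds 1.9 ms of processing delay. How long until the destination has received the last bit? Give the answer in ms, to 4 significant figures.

L = 1500 × 8 = 12000 bits.
Transmission delays (L/R per hop): 0.142857, 0.333333, 0.521739, 0.285714, 0.244898 ms; sum = 1.52854 ms.
Propagation delays (d/s per hop): 6.53333, 1.7, 2.73667, 6.66667, 1.76667 ms; sum = 19.4033 ms.
Processing at 4 router(s): 4 × 1.9 ms = 7.6 ms.
End-to-end = 28.53 ms.

28.53 ms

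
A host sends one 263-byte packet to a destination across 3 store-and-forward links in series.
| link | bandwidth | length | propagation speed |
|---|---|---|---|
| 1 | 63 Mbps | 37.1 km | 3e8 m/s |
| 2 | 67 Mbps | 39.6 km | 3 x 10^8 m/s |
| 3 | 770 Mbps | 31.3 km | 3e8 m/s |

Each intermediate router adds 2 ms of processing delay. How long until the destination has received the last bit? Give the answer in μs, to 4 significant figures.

4428 μs

L = 263 × 8 = 2104 bits.
Transmission delays (L/R per hop): 33.3968, 31.403, 2.73247 μs; sum = 67.5323 μs.
Propagation delays (d/s per hop): 123.667, 132, 104.333 μs; sum = 360 μs.
Processing at 2 router(s): 2 × 2 ms = 4000 μs.
End-to-end = 4428 μs.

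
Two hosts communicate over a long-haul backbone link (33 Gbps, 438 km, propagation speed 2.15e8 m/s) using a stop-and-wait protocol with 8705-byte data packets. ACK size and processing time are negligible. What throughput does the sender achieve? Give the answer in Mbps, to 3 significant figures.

t_tx = L/R = 69640/33000000000 = 2.1103e-06 s.
t_prop = 438000/215000000 = 0.00203721 s; RTT = 0.00407442 s.
Cycle = t_tx + RTT = 0.00407653 s.
Throughput = L / cycle = 69640 / 0.00407653 = 17.1 Mbps.

17.1 Mbps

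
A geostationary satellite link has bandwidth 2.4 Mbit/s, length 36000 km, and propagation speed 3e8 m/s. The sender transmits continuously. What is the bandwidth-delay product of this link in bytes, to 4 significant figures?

Propagation delay = 36000000 / 300000000 = 0.12 s.
BDP = R × t_prop = 2400000 × 0.12 = 288000 bits.
In bytes: 288000/8 = 36000 bytes.

36000 bytes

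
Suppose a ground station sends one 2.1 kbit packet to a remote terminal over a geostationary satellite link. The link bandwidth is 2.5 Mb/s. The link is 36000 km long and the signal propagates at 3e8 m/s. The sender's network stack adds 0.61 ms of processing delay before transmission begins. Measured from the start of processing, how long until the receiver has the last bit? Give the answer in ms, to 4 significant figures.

121.5 ms

L = 2100 bits.
Transmission delay = L/R = 2100 / 2500000 = 0.84 ms.
Propagation delay = d/s = 36000000 m / 300000000 m/s = 120 ms.
Plus processing delay 0.61 ms = 0.61 ms.
Total = 121.5 ms.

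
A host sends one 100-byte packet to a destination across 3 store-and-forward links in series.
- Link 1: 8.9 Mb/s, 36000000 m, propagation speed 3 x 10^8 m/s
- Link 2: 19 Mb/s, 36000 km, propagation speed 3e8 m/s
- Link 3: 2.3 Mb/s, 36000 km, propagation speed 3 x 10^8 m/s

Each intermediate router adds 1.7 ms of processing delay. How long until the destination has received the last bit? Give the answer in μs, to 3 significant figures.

L = 100 × 8 = 800 bits.
Transmission delays (L/R per hop): 89.8876, 42.1053, 347.826 μs; sum = 479.819 μs.
Propagation delays (d/s per hop): 120000, 120000, 120000 μs; sum = 360000 μs.
Processing at 2 router(s): 2 × 1.7 ms = 3400 μs.
End-to-end = 364000 μs.

364000 μs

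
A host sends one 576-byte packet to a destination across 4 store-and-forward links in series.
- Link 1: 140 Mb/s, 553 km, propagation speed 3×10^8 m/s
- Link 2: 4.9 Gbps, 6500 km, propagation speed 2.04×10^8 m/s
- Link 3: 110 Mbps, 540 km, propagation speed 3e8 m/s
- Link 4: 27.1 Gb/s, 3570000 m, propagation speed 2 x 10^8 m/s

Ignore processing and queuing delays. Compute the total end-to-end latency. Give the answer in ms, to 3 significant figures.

L = 576 × 8 = 4608 bits.
Transmission delays (L/R per hop): 0.0329143, 0.000940408, 0.0418909, 0.000170037 ms; sum = 0.0759156 ms.
Propagation delays (d/s per hop): 1.84333, 31.8627, 1.8, 17.85 ms; sum = 53.3561 ms.
End-to-end = 53.4 ms.

53.4 ms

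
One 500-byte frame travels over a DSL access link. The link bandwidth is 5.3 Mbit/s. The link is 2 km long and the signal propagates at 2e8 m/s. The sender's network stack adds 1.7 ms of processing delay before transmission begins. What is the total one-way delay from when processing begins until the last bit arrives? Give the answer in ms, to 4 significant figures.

L = 500 × 8 = 4000 bits.
Transmission delay = L/R = 4000 / 5300000 = 0.754717 ms.
Propagation delay = d/s = 2000 m / 200000000 m/s = 0.01 ms.
Plus processing delay 1.7 ms = 1.7 ms.
Total = 2.465 ms.

2.465 ms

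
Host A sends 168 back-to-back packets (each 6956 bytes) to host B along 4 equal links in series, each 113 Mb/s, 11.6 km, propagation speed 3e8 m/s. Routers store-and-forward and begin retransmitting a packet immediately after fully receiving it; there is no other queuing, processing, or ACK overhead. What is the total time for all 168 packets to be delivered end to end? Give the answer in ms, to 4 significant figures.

84.37 ms

Per-hop transmission t_tx = L/R = 55648/113000000 = 0.49246 ms.
Per-hop propagation t_prop = 11600/300000000 = 0.0386667 ms.
Pipeline fill: first packet needs 4·t_tx to clear all hops; remaining 167 packets each add one t_tx.
Total = (4+168-1)·t_tx + 4·t_prop = 171·0.49246 + 4·0.0386667 = 84.37 ms.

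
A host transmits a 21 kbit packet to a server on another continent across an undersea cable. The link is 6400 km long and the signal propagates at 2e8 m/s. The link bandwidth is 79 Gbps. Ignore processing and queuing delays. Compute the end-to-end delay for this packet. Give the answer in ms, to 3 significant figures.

32.0 ms

L = 21000 bits.
Transmission delay = L/R = 21000 / 79000000000 = 0.000265823 ms.
Propagation delay = d/s = 6400000 m / 200000000 m/s = 32 ms.
Total = 32.0 ms.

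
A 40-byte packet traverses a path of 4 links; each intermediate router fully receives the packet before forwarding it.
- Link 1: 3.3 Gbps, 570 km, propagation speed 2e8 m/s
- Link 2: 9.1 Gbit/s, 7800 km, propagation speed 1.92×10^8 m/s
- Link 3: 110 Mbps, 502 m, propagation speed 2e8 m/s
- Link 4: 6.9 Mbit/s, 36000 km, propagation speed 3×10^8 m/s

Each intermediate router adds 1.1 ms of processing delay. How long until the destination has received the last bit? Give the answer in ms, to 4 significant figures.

L = 40 × 8 = 320 bits.
Transmission delays (L/R per hop): 9.69697e-05, 3.51648e-05, 0.00290909, 0.0463768 ms; sum = 0.049418 ms.
Propagation delays (d/s per hop): 2.85, 40.625, 0.00251, 120 ms; sum = 163.478 ms.
Processing at 3 router(s): 3 × 1.1 ms = 3.3 ms.
End-to-end = 166.8 ms.

166.8 ms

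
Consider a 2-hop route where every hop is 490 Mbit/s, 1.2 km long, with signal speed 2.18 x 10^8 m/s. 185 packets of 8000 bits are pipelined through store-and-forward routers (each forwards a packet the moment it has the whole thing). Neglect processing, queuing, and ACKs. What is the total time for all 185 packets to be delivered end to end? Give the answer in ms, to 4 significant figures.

Per-hop transmission t_tx = L/R = 8000/490000000 = 0.0163265 ms.
Per-hop propagation t_prop = 1200/2.18e+08 = 0.00550459 ms.
Pipeline fill: first packet needs 2·t_tx to clear all hops; remaining 184 packets each add one t_tx.
Total = (2+185-1)·t_tx + 2·t_prop = 186·0.0163265 + 2·0.00550459 = 3.048 ms.

3.048 ms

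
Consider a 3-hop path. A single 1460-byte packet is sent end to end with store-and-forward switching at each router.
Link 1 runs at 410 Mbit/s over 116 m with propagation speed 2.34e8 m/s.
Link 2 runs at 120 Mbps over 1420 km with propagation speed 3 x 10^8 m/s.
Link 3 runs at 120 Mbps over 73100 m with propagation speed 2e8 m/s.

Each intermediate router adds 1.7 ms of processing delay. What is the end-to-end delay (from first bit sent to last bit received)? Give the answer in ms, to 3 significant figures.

L = 1460 × 8 = 11680 bits.
Transmission delays (L/R per hop): 0.0284878, 0.0973333, 0.0973333 ms; sum = 0.223154 ms.
Propagation delays (d/s per hop): 0.000495726, 4.73333, 0.3655 ms; sum = 5.09933 ms.
Processing at 2 router(s): 2 × 1.7 ms = 3.4 ms.
End-to-end = 8.72 ms.

8.72 ms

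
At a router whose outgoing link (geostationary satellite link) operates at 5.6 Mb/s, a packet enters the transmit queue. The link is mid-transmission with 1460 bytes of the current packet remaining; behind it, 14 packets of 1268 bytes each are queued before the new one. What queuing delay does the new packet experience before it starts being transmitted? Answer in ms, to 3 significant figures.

Each queued packet: L/R = 10144/5600000 = 1.81143 ms.
14 queued → 25.36 ms.
Plus remaining 11680 bits of current packet: 2.08571 ms.
Queuing delay = 27.4 ms.

27.4 ms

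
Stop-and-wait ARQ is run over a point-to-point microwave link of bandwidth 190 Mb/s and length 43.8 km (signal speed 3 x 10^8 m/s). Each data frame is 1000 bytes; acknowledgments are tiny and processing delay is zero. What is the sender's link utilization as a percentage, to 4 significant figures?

t_tx = L/R = 8000/190000000 = 4.21053e-05 s.
t_prop = 43800/300000000 = 0.000146 s; RTT = 0.000292 s.
Cycle = t_tx + RTT = 0.000334105 s.
Utilization = t_tx / cycle = 4.21053e-05/0.000334105 = 12.60 %.

12.60 %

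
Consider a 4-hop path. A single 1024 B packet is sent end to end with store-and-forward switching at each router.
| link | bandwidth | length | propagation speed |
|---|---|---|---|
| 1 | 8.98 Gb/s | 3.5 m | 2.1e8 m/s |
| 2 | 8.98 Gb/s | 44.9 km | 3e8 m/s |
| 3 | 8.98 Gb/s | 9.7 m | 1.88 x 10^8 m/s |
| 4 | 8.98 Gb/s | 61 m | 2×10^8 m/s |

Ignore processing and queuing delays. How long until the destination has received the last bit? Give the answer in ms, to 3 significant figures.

L = 1024 × 8 = 8192 bits.
Transmission delay per hop = L/R = 8192/8980000000 = 0.000912249 ms; 4 hops → 0.003649 ms.
Propagation delays (d/s per hop): 1.66667e-05, 0.149667, 5.15957e-05, 0.000305 ms; sum = 0.15004 ms.
End-to-end = 0.154 ms.

0.154 ms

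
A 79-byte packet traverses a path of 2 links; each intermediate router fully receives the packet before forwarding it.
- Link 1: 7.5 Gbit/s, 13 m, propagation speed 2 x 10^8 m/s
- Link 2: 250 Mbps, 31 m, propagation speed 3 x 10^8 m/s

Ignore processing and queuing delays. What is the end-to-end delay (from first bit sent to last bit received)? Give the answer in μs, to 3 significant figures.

L = 79 × 8 = 632 bits.
Transmission delays (L/R per hop): 0.0842667, 2.528 μs; sum = 2.61227 μs.
Propagation delays (d/s per hop): 0.065, 0.103333 μs; sum = 0.168333 μs.
End-to-end = 2.78 μs.

2.78 μs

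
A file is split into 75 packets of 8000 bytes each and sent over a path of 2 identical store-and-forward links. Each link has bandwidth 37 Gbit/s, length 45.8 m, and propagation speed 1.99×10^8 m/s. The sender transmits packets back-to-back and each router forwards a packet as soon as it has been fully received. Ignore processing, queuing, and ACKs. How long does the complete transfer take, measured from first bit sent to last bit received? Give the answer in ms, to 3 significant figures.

0.132 ms

Per-hop transmission t_tx = L/R = 64000/37000000000 = 0.00172973 ms.
Per-hop propagation t_prop = 45.8/199000000 = 0.000230151 ms.
Pipeline fill: first packet needs 2·t_tx to clear all hops; remaining 74 packets each add one t_tx.
Total = (2+75-1)·t_tx + 2·t_prop = 76·0.00172973 + 2·0.000230151 = 0.132 ms.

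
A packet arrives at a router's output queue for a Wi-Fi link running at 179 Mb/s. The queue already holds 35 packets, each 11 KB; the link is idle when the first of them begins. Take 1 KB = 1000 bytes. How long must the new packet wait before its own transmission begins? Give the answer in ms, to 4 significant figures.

Each queued packet: L/R = 88000/179000000 = 0.49162 ms.
35 queued → 17.2067 ms.
Queuing delay = 17.21 ms.

17.21 ms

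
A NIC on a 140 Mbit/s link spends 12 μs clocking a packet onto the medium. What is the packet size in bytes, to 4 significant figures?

210.0 bytes

L = R × t_tx = 140000000 b/s × 1.2e-05 s = 1680 bits.
In bytes: 1680 / 8 = 210.0 bytes.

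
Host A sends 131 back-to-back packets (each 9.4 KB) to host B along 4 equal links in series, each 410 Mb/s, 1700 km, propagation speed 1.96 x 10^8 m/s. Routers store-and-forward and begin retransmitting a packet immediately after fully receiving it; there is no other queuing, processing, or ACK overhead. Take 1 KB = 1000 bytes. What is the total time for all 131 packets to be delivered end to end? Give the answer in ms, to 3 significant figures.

Per-hop transmission t_tx = L/R = 75200/410000000 = 0.183415 ms.
Per-hop propagation t_prop = 1700000/196000000 = 8.67347 ms.
Pipeline fill: first packet needs 4·t_tx to clear all hops; remaining 130 packets each add one t_tx.
Total = (4+131-1)·t_tx + 4·t_prop = 134·0.183415 + 4·8.67347 = 59.3 ms.

59.3 ms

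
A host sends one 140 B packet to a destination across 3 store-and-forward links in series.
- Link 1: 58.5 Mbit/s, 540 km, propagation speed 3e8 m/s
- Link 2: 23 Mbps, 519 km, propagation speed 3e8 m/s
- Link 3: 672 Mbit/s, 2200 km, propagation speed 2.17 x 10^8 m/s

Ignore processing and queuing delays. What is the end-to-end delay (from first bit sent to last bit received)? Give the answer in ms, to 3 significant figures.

13.7 ms

L = 140 × 8 = 1120 bits.
Transmission delays (L/R per hop): 0.0191453, 0.0486957, 0.00166667 ms; sum = 0.0695076 ms.
Propagation delays (d/s per hop): 1.8, 1.73, 10.1382 ms; sum = 13.6682 ms.
End-to-end = 13.7 ms.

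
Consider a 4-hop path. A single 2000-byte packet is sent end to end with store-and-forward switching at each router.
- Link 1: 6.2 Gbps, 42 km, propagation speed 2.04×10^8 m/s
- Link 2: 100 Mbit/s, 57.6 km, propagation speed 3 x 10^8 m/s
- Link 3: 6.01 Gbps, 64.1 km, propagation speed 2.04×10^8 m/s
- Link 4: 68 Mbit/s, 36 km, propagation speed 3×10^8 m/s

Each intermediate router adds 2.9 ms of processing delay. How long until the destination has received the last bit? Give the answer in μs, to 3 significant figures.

L = 2000 × 8 = 16000 bits.
Transmission delays (L/R per hop): 2.58065, 160, 2.66223, 235.294 μs; sum = 400.537 μs.
Propagation delays (d/s per hop): 205.882, 192, 314.216, 120 μs; sum = 832.098 μs.
Processing at 3 router(s): 3 × 2.9 ms = 8700 μs.
End-to-end = 9930 μs.

9930 μs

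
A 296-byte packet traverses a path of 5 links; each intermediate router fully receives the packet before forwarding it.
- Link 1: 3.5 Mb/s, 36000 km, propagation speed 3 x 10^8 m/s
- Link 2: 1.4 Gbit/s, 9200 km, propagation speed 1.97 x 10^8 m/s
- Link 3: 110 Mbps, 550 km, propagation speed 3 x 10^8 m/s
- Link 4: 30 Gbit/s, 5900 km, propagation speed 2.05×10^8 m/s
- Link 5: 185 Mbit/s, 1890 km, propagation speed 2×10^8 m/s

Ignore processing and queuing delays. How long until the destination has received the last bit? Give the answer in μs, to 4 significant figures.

207500 μs

L = 296 × 8 = 2368 bits.
Transmission delays (L/R per hop): 676.571, 1.69143, 21.5273, 0.0789333, 12.8 μs; sum = 712.669 μs.
Propagation delays (d/s per hop): 120000, 46700.5, 1833.33, 28780.5, 9450 μs; sum = 206764 μs.
End-to-end = 207500 μs.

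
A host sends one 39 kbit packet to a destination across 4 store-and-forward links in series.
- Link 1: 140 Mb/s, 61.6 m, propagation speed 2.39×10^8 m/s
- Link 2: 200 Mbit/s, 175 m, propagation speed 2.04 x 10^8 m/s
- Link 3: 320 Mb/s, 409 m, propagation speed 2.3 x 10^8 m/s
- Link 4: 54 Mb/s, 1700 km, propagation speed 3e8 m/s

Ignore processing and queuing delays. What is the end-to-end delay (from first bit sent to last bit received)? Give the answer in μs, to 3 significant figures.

6990 μs

L = 39000 bits.
Transmission delays (L/R per hop): 278.571, 195, 121.875, 722.222 μs; sum = 1317.67 μs.
Propagation delays (d/s per hop): 0.257741, 0.857843, 1.77826, 5666.67 μs; sum = 5669.56 μs.
End-to-end = 6990 μs.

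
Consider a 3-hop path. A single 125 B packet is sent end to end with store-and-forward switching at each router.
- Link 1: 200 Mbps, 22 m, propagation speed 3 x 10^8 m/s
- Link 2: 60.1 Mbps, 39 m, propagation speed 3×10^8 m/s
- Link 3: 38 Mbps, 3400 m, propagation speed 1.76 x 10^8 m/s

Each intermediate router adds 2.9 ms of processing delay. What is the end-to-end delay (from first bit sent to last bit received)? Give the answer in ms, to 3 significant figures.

5.87 ms

L = 125 × 8 = 1000 bits.
Transmission delays (L/R per hop): 0.005, 0.0166389, 0.0263158 ms; sum = 0.0479547 ms.
Propagation delays (d/s per hop): 7.33333e-05, 0.00013, 0.0193182 ms; sum = 0.0195215 ms.
Processing at 2 router(s): 2 × 2.9 ms = 5.8 ms.
End-to-end = 5.87 ms.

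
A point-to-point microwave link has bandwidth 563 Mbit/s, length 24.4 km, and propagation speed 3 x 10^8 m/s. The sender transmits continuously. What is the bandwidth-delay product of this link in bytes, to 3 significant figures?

5720 bytes

Propagation delay = 24400 / 300000000 = 8.13333e-05 s.
BDP = R × t_prop = 563000000 × 8.13333e-05 = 45790.7 bits.
In bytes: 45790.7/8 = 5720 bytes.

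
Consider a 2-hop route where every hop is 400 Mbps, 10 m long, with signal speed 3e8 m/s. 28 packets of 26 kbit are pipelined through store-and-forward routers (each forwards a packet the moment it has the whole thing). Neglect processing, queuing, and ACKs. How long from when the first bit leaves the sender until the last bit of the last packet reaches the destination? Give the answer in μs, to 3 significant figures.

Per-hop transmission t_tx = L/R = 26000/400000000 = 65 μs.
Per-hop propagation t_prop = 10/300000000 = 0.0333333 μs.
Pipeline fill: first packet needs 2·t_tx to clear all hops; remaining 27 packets each add one t_tx.
Total = (2+28-1)·t_tx + 2·t_prop = 29·65 + 2·0.0333333 = 1890 μs.

1890 μs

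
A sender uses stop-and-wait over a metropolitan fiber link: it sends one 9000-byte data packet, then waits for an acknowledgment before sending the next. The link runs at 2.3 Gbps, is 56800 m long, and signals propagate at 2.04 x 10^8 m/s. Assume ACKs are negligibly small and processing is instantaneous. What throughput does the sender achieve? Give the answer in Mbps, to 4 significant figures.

t_tx = L/R = 72000/2300000000 = 3.13043e-05 s.
t_prop = 56800/204000000 = 0.000278431 s; RTT = 0.000556863 s.
Cycle = t_tx + RTT = 0.000588167 s.
Throughput = L / cycle = 72000 / 0.000588167 = 122.4 Mbps.

122.4 Mbps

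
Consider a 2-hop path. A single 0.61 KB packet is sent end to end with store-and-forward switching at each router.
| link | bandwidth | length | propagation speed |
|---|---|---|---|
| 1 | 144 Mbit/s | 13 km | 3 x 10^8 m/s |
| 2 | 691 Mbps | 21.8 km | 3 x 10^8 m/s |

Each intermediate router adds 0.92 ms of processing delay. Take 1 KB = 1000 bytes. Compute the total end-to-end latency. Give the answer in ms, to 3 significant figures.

L = 4880 bits.
Transmission delays (L/R per hop): 0.0338889, 0.00706223 ms; sum = 0.0409511 ms.
Propagation delays (d/s per hop): 0.0433333, 0.0726667 ms; sum = 0.116 ms.
Processing at 1 router(s): 1 × 0.92 ms = 0.92 ms.
End-to-end = 1.08 ms.

1.08 ms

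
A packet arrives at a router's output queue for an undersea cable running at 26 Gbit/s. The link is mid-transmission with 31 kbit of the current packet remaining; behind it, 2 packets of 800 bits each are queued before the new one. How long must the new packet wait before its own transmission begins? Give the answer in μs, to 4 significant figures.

Each queued packet: L/R = 800/26000000000 = 0.0307692 μs.
2 queued → 0.0615385 μs.
Plus remaining 31000 bits of current packet: 1.19231 μs.
Queuing delay = 1.254 μs.

1.254 μs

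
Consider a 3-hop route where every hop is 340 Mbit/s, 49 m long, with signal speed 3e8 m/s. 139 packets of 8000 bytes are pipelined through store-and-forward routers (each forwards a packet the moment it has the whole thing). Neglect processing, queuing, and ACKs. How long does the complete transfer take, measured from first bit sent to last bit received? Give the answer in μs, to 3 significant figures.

Per-hop transmission t_tx = L/R = 64000/340000000 = 188.235 μs.
Per-hop propagation t_prop = 49/300000000 = 0.163333 μs.
Pipeline fill: first packet needs 3·t_tx to clear all hops; remaining 138 packets each add one t_tx.
Total = (3+139-1)·t_tx + 3·t_prop = 141·188.235 + 3·0.163333 = 26500 μs.

26500 μs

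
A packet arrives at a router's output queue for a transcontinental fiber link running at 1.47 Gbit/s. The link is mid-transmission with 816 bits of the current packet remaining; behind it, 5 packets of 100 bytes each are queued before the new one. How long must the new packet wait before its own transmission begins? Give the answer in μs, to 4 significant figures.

3.276 μs

Each queued packet: L/R = 800/1470000000 = 0.544218 μs.
5 queued → 2.72109 μs.
Plus remaining 816 bits of current packet: 0.555102 μs.
Queuing delay = 3.276 μs.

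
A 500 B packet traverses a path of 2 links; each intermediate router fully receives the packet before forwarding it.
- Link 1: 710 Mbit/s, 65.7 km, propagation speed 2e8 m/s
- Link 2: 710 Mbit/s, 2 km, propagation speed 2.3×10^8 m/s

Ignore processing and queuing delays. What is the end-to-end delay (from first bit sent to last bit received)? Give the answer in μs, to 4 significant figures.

348.5 μs

L = 500 × 8 = 4000 bits.
Transmission delay per hop = L/R = 4000/710000000 = 5.6338 μs; 2 hops → 11.2676 μs.
Propagation delays (d/s per hop): 328.5, 8.69565 μs; sum = 337.196 μs.
End-to-end = 348.5 μs.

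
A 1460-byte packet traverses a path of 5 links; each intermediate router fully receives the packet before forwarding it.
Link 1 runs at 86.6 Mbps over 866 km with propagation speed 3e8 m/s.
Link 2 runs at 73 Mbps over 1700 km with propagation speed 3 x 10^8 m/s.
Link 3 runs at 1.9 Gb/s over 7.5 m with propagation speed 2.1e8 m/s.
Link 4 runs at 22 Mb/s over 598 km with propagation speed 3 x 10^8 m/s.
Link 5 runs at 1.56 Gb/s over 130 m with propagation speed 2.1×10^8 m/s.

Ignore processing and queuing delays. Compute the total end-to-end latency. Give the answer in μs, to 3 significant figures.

11400 μs

L = 1460 × 8 = 11680 bits.
Transmission delays (L/R per hop): 134.873, 160, 6.14737, 530.909, 7.48718 μs; sum = 839.417 μs.
Propagation delays (d/s per hop): 2886.67, 5666.67, 0.0357143, 1993.33, 0.619048 μs; sum = 10547.3 μs.
End-to-end = 11400 μs.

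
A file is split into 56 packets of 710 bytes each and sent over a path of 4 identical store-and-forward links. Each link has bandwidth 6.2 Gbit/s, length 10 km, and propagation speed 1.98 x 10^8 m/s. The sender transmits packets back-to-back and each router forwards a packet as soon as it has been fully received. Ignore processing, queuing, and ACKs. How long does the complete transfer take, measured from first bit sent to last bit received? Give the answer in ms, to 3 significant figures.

0.256 ms

Per-hop transmission t_tx = L/R = 5680/6200000000 = 0.000916129 ms.
Per-hop propagation t_prop = 10000/198000000 = 0.0505051 ms.
Pipeline fill: first packet needs 4·t_tx to clear all hops; remaining 55 packets each add one t_tx.
Total = (4+56-1)·t_tx + 4·t_prop = 59·0.000916129 + 4·0.0505051 = 0.256 ms.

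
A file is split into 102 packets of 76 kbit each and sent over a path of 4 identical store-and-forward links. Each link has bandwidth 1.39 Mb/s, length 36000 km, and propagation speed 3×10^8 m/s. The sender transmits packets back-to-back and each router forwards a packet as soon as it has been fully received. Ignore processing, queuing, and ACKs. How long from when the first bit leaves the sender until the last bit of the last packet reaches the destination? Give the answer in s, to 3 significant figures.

6.22 s

Per-hop transmission t_tx = L/R = 76000/1390000 = 0.0546763 s.
Per-hop propagation t_prop = 36000000/300000000 = 0.12 s.
Pipeline fill: first packet needs 4·t_tx to clear all hops; remaining 101 packets each add one t_tx.
Total = (4+102-1)·t_tx + 4·t_prop = 105·0.0546763 + 4·0.12 = 6.22 s.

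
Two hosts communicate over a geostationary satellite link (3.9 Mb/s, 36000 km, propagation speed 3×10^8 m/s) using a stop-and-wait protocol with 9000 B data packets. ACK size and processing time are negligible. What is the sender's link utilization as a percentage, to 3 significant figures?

7.14 %

t_tx = L/R = 72000/3900000 = 0.0184615 s.
t_prop = 36000000/300000000 = 0.12 s; RTT = 0.24 s.
Cycle = t_tx + RTT = 0.258462 s.
Utilization = t_tx / cycle = 0.0184615/0.258462 = 7.14 %.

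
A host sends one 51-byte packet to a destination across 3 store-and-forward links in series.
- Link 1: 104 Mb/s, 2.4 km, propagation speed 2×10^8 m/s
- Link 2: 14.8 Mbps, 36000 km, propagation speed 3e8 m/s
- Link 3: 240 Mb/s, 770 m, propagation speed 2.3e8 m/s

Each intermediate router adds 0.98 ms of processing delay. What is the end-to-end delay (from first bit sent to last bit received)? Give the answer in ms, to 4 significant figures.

L = 51 × 8 = 408 bits.
Transmission delays (L/R per hop): 0.00392308, 0.0275676, 0.0017 ms; sum = 0.0331906 ms.
Propagation delays (d/s per hop): 0.012, 120, 0.00334783 ms; sum = 120.015 ms.
Processing at 2 router(s): 2 × 0.98 ms = 1.96 ms.
End-to-end = 122.0 ms.

122.0 ms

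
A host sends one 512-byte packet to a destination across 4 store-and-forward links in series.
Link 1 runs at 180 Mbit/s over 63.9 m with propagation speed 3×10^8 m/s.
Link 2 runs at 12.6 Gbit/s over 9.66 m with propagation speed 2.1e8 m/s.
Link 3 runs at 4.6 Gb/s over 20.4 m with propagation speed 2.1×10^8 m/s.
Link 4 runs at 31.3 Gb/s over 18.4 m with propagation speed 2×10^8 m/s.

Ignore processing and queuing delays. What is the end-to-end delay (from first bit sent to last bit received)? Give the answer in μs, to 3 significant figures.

24.6 μs

L = 512 × 8 = 4096 bits.
Transmission delays (L/R per hop): 22.7556, 0.325079, 0.890435, 0.130863 μs; sum = 24.1019 μs.
Propagation delays (d/s per hop): 0.213, 0.046, 0.0971429, 0.092 μs; sum = 0.448143 μs.
End-to-end = 24.6 μs.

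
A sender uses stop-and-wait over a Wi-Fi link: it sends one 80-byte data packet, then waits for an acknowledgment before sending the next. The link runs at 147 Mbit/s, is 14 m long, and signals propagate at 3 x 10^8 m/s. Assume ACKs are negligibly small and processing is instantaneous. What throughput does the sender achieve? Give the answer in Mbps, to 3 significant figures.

144 Mbps

t_tx = L/R = 640/147000000 = 4.35374e-06 s.
t_prop = 14/300000000 = 4.66667e-08 s; RTT = 9.33333e-08 s.
Cycle = t_tx + RTT = 4.44707e-06 s.
Throughput = L / cycle = 640 / 4.44707e-06 = 144 Mbps.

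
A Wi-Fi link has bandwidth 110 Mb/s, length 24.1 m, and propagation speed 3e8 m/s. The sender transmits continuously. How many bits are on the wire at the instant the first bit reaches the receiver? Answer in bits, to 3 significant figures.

8.84 bits

Propagation delay = 24.1 / 300000000 = 8.03333e-08 s.
BDP = R × t_prop = 110000000 × 8.03333e-08 = 8.83667 bits.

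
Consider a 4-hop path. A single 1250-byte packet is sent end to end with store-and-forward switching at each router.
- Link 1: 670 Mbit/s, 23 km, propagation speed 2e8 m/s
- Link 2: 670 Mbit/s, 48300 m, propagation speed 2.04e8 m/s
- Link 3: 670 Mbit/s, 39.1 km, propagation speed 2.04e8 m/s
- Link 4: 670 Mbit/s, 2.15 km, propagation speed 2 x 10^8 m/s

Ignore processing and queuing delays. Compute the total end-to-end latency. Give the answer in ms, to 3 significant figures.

0.614 ms

L = 1250 × 8 = 10000 bits.
Transmission delay per hop = L/R = 10000/670000000 = 0.0149254 ms; 4 hops → 0.0597015 ms.
Propagation delays (d/s per hop): 0.115, 0.236765, 0.191667, 0.01075 ms; sum = 0.554181 ms.
End-to-end = 0.614 ms.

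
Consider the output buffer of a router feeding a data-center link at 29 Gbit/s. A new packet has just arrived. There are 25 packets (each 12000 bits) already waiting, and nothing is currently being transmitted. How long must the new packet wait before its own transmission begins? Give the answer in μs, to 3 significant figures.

10.3 μs

Each queued packet: L/R = 12000/29000000000 = 0.413793 μs.
25 queued → 10.3448 μs.
Queuing delay = 10.3 μs.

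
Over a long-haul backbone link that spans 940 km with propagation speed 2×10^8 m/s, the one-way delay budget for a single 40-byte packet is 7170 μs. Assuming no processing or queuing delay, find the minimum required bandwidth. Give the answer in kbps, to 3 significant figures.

130 kbps

L = 320 bits.
Propagation delay = 940000 / 200000000 = 4700 μs.
Transmission budget = 7170 − 4700 = 2470 μs.
R ≥ L / t_tx = 320 bits / 0.00247 s = 130 kbps.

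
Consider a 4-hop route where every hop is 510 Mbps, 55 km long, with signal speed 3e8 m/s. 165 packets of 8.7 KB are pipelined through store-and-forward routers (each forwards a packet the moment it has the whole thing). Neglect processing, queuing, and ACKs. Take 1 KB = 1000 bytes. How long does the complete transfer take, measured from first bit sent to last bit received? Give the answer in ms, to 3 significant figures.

23.7 ms

Per-hop transmission t_tx = L/R = 69600/510000000 = 0.136471 ms.
Per-hop propagation t_prop = 55000/300000000 = 0.183333 ms.
Pipeline fill: first packet needs 4·t_tx to clear all hops; remaining 164 packets each add one t_tx.
Total = (4+165-1)·t_tx + 4·t_prop = 168·0.136471 + 4·0.183333 = 23.7 ms.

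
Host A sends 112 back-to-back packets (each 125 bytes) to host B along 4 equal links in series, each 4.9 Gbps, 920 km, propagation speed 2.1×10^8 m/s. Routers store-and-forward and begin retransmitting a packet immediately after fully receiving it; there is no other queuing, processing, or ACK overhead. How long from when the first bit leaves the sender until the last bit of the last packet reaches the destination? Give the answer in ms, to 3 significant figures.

17.5 ms

Per-hop transmission t_tx = L/R = 1000/4900000000 = 0.000204082 ms.
Per-hop propagation t_prop = 920000/210000000 = 4.38095 ms.
Pipeline fill: first packet needs 4·t_tx to clear all hops; remaining 111 packets each add one t_tx.
Total = (4+112-1)·t_tx + 4·t_prop = 115·0.000204082 + 4·4.38095 = 17.5 ms.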